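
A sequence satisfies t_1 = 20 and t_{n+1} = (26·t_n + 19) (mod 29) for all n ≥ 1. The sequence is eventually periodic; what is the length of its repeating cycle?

t_1 = 20,  t_2 = 17,  t_3 = 26,  t_4 = 28,  t_5 = 22,  t_6 = 11,  t_7 = 15,  t_8 = 3,  t_9 = 10,  t_{10} = 18,  t_{11} = 23,  t_{12} = 8,  t_{13} = 24,  t_{14} = 5,  t_{15} = 4,  t_{16} = 7,  t_{17} = 27,  t_{18} = 25,  t_{19} = 2,  t_{20} = 13,  t_{21} = 9,  t_{22} = 21,  t_{23} = 14,  t_{24} = 6,  t_{25} = 1,  t_{26} = 16,  t_{27} = 0,  t_{28} = 19,  t_{29} = 20.
The sequence repeats with period 28.

28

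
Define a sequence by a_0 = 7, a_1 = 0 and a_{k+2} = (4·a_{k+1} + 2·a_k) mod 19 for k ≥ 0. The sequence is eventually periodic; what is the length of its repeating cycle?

a_0 = 7,  a_1 = 0,  a_2 = 14,  a_3 = 18,  a_4 = 5,  a_5 = 18,  a_6 = 6,  a_7 = 3,  a_8 = 5,  a_9 = 7,  a_{10} = 0.
Since (a_9, a_{10}) = (a_0, a_1) = (7, 0) (two consecutive terms determine the rest), the sequence is periodic with period 9.

9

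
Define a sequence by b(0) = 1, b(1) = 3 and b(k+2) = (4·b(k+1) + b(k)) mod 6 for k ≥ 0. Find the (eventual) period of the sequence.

Computing terms: b(0) = 1; b(1) = 3; b(2) = 1; b(3) = 1; b(4) = 5; b(5) = 3; b(6) = 5; b(7) = 5; b(8) = 1; b(9) = 3.
Since (b(8), b(9)) = (b(0), b(1)) = (1, 3) (two consecutive terms determine the rest), the sequence is periodic with period 8.

8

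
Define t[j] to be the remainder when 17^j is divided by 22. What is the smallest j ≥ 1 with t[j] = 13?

9

Listing terms: t[0] = 1, t[1] = 17, t[2] = 3, t[3] = 7, t[4] = 9, t[5] = 21, t[6] = 5, t[7] = 19, t[8] = 15, t[9] = 13, t[10] = 1.
Since t[10] = t[0] = 1, the sequence is periodic with period 10.
The value 13 first appears (with j ≥ 1) at t[9].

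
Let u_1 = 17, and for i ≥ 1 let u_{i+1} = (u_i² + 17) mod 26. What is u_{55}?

u_1 = 17; u_2 = 20; u_3 = 1; u_4 = 18; u_5 = 3; u_6 = 0; u_7 = 17.
Since u_7 = u_1 = 17, the sequence is periodic with period 6.
(55 - 1) mod 6 = 0, so u_{55} = u_1 = 17.

17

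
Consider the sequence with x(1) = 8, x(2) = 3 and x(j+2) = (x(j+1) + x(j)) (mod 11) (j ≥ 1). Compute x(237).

Computing terms: x(1) = 8,  x(2) = 3,  x(3) = 0,  x(4) = 3,  x(5) = 3,  x(6) = 6,  x(7) = 9,  x(8) = 4,  x(9) = 2,  x(10) = 6,  x(11) = 8,  x(12) = 3.
Since (x(11), x(12)) = (x(1), x(2)) = (8, 3) (two consecutive terms determine the rest), the sequence is periodic with period 10.
(237 - 1) mod 10 = 6, so x(237) = x(7) = 9.

9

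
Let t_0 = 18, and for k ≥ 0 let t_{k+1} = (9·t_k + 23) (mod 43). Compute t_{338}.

11

t_0 = 18, t_1 = 13, t_2 = 11, t_3 = 36, t_4 = 3, t_5 = 7, t_6 = 0, t_7 = 23, t_8 = 15, t_9 = 29, t_{10} = 26, t_{11} = 42, t_{12} = 14, t_{13} = 20, t_{14} = 31, t_{15} = 1, t_{16} = 32, t_{17} = 10, t_{18} = 27, t_{19} = 8, t_{20} = 9, t_{21} = 18.
The sequence repeats with period 21.
(338 - 0) mod 21 = 2, so t_{338} = t_2 = 11.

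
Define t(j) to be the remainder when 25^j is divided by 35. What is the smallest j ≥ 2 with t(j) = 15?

3

Listing terms: t(1) = 25; t(2) = 30; t(3) = 15; t(4) = 25.
The sequence repeats with period 3.
The value 15 first appears (with j ≥ 2) at t(3).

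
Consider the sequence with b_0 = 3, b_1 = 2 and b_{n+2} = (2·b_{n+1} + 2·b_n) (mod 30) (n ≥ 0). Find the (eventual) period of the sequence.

Listing terms: b_0 = 3, b_1 = 2, b_2 = 10, b_3 = 24, b_4 = 8, b_5 = 4, b_6 = 24, b_7 = 26, b_8 = 10, b_9 = 12, b_{10} = 14, b_{11} = 22, b_{12} = 12, b_{13} = 8, b_{14} = 10, b_{15} = 6, b_{16} = 2, b_{17} = 16, b_{18} = 6, b_{19} = 14, b_{20} = 10, b_{21} = 18, b_{22} = 26, b_{23} = 28, b_{24} = 18, b_{25} = 2, b_{26} = 10.
Since (b_{25}, b_{26}) = (b_1, b_2) = (2, 10) (two consecutive terms determine the rest), the sequence is eventually periodic: after a pre-period of length 1 it cycles with period 24.

24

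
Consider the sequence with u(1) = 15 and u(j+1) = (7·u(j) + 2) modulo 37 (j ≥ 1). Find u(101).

33

Listing terms: u(1) = 15; u(2) = 33; u(3) = 11; u(4) = 5; u(5) = 0; u(6) = 2; u(7) = 16; u(8) = 3; u(9) = 23; u(10) = 15.
Since u(10) = u(1) = 15, the sequence is periodic with period 9.
So u(101) = u(1 + ((101-1) mod 9)) = u(2) = 33.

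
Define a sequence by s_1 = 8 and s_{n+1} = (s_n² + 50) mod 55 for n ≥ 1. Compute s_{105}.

31

s_1 = 8; s_2 = 4; s_3 = 11; s_4 = 6; s_5 = 31; s_6 = 21; s_7 = 51; s_8 = 11.
Since s_8 = s_3 = 11, the sequence is eventually periodic: after a pre-period of length 2 it cycles with period 5.
For n ≥ 3, s_n depends only on (n - 3) mod 5. (105 - 3) mod 5 = 2, so s_{105} = s_5 = 31.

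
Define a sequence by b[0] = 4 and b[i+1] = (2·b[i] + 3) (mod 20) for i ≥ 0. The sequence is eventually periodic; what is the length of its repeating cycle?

4

Listing terms: b[0] = 4; b[1] = 11; b[2] = 5; b[3] = 13; b[4] = 9; b[5] = 1; b[6] = 5.
Since b[6] = b[2] = 5, the sequence is eventually periodic: after a pre-period of length 2 it cycles with period 4.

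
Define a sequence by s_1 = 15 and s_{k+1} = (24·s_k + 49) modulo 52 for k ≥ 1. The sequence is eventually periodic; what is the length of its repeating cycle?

Listing terms: s_1 = 15; s_2 = 45; s_3 = 37; s_4 = 1; s_5 = 21; s_6 = 33; s_7 = 9; s_8 = 5; s_9 = 13; s_{10} = 49; s_{11} = 29; s_{12} = 17; s_{13} = 41; s_{14} = 45.
Since s_{14} = s_2 = 45, the sequence is eventually periodic: after a pre-period of length 1 it cycles with period 12.

12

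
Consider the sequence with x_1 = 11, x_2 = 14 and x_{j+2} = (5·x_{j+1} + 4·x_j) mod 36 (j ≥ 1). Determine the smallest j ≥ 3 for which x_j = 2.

Listing terms: x_1 = 11, x_2 = 14, x_3 = 6, x_4 = 14, x_5 = 22, x_6 = 22, x_7 = 18, x_8 = 34, x_9 = 26, x_{10} = 14, x_{11} = 30, x_{12} = 26, x_{13} = 34, x_{14} = 22, x_{15} = 30, x_{16} = 22, x_{17} = 14, x_{18} = 14, x_{19} = 18, x_{20} = 2, x_{21} = 10, x_{22} = 22, x_{23} = 6, x_{24} = 10, x_{25} = 2, x_{26} = 14, x_{27} = 6.
Since (x_{26}, x_{27}) = (x_2, x_3) = (14, 6) (two consecutive terms determine the rest), the sequence is eventually periodic: after a pre-period of length 1 it cycles with period 24.
The value 2 first appears (with j ≥ 3) at x_{20}.

20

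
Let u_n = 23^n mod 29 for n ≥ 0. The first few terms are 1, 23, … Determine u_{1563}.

Computing terms: u_0 = 1, u_1 = 23, u_2 = 7, u_3 = 16, u_4 = 20, u_5 = 25, u_6 = 24, u_7 = 1.
Since u_7 = u_0 = 1, the sequence is periodic with period 7.
(1563 - 0) mod 7 = 2, so u_{1563} = u_2 = 7.

7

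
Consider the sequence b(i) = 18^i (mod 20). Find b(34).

4

Listing terms: b(1) = 18; b(2) = 4; b(3) = 12; b(4) = 16; b(5) = 8; b(6) = 4.
Since b(6) = b(2) = 4, the sequence is eventually periodic: after a pre-period of length 1 it cycles with period 4.
For i ≥ 2, b(i) depends only on (i - 2) mod 4. (34 - 2) mod 4 = 0, so b(34) = b(2) = 4.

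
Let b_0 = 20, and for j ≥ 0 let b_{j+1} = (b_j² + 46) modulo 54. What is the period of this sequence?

3

Computing terms: b_0 = 20,  b_1 = 14,  b_2 = 26,  b_3 = 20.
The sequence repeats with period 3.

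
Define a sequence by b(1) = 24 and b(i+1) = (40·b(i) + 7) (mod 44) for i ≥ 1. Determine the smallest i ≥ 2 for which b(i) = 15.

Listing terms: b(1) = 24; b(2) = 43; b(3) = 11; b(4) = 7; b(5) = 23; b(6) = 3; b(7) = 39; b(8) = 27; b(9) = 31; b(10) = 15; b(11) = 35; b(12) = 43.
Since b(12) = b(2) = 43, the sequence is eventually periodic: after a pre-period of length 1 it cycles with period 10.
The value 15 first appears (with i ≥ 2) at b(10).

10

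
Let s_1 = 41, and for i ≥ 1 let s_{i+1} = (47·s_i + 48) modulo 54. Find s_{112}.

s_1 = 41,  s_2 = 31,  s_3 = 47,  s_4 = 43,  s_5 = 17,  s_6 = 37,  s_7 = 5,  s_8 = 13,  s_9 = 11,  s_{10} = 25,  s_{11} = 35,  s_{12} = 19,  s_{13} = 23,  s_{14} = 49,  s_{15} = 29,  s_{16} = 7,  s_{17} = 53,  s_{18} = 1,  s_{19} = 41.
Since s_{19} = s_1 = 41, the sequence is periodic with period 18.
So s_{112} = s_{1 + ((112-1) mod 18)} = s_4 = 43.

43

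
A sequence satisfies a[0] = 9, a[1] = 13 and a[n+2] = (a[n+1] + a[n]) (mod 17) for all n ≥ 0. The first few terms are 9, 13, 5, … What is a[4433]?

7

We have a[0] = 9, a[1] = 13, a[2] = 5, a[3] = 1, a[4] = 6, a[5] = 7, a[6] = 13, a[7] = 3, a[8] = 16, a[9] = 2, a[10] = 1, a[11] = 3, a[12] = 4, a[13] = 7, a[14] = 11, a[15] = 1, a[16] = 12, a[17] = 13, a[18] = 8, a[19] = 4, a[20] = 12, a[21] = 16, a[22] = 11, a[23] = 10, a[24] = 4, a[25] = 14, a[26] = 1, a[27] = 15, a[28] = 16, a[29] = 14, a[30] = 13, a[31] = 10, a[32] = 6, a[33] = 16, a[34] = 5, a[35] = 4, a[36] = 9, a[37] = 13.
Since (a[36], a[37]) = (a[0], a[1]) = (9, 13) (two consecutive terms determine the rest), the sequence is periodic with period 36.
(4433 - 0) mod 36 = 5, so a[4433] = a[5] = 7.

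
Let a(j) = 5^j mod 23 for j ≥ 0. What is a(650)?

18

Computing terms: a(0) = 1, a(1) = 5, a(2) = 2, a(3) = 10, a(4) = 4, a(5) = 20, a(6) = 8, a(7) = 17, a(8) = 16, a(9) = 11, a(10) = 9, a(11) = 22, a(12) = 18, a(13) = 21, a(14) = 13, a(15) = 19, a(16) = 3, a(17) = 15, a(18) = 6, a(19) = 7, a(20) = 12, a(21) = 14, a(22) = 1.
The sequence repeats with period 22.
(650 - 0) mod 22 = 12, so a(650) = a(12) = 18.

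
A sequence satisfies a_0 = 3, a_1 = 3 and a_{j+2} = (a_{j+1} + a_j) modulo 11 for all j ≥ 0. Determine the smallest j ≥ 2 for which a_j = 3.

a_0 = 3; a_1 = 3; a_2 = 6; a_3 = 9; a_4 = 4; a_5 = 2; a_6 = 6; a_7 = 8; a_8 = 3; a_9 = 0; a_{10} = 3; a_{11} = 3.
The sequence repeats with period 10.
The value 3 first appears (with j ≥ 2) at a_8.

8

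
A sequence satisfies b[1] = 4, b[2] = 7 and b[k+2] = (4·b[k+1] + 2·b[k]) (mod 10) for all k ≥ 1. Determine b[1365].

Listing terms: b[1] = 4, b[2] = 7, b[3] = 6, b[4] = 8, b[5] = 4, b[6] = 2, b[7] = 6, b[8] = 8.
Since (b[7], b[8]) = (b[3], b[4]) = (6, 8) (two consecutive terms determine the rest), the sequence is eventually periodic: after a pre-period of length 2 it cycles with period 4.
For k ≥ 3, b[k] depends only on (k - 3) mod 4. (1365 - 3) mod 4 = 2, so b[1365] = b[5] = 4.

4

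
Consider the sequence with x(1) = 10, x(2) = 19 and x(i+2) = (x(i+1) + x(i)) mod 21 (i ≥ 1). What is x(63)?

1

Listing terms: x(1) = 10; x(2) = 19; x(3) = 8; x(4) = 6; x(5) = 14; x(6) = 20; x(7) = 13; x(8) = 12; x(9) = 4; x(10) = 16; x(11) = 20; x(12) = 15; x(13) = 14; x(14) = 8; x(15) = 1; x(16) = 9; x(17) = 10; x(18) = 19.
The sequence repeats with period 16.
(63 - 1) mod 16 = 14, so x(63) = x(15) = 1.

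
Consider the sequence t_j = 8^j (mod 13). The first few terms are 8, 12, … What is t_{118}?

12

Listing terms: t_1 = 8, t_2 = 12, t_3 = 5, t_4 = 1, t_5 = 8.
The sequence repeats with period 4.
So t_{118} = t_{1 + ((118-1) mod 4)} = t_2 = 12.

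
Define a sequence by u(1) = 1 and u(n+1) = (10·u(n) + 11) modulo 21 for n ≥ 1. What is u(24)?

u(1) = 1; u(2) = 0; u(3) = 11; u(4) = 16; u(5) = 3; u(6) = 20; u(7) = 1.
Since u(7) = u(1) = 1, the sequence is periodic with period 6.
So u(24) = u(1 + ((24-1) mod 6)) = u(6) = 20.

20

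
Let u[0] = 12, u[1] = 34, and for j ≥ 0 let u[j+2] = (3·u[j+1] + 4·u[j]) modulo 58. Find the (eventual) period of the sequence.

We have u[0] = 12,  u[1] = 34,  u[2] = 34,  u[3] = 6,  u[4] = 38,  u[5] = 22,  u[6] = 44,  u[7] = 46,  u[8] = 24,  u[9] = 24,  u[10] = 52,  u[11] = 20,  u[12] = 36,  u[13] = 14,  u[14] = 12,  u[15] = 34.
Since (u[14], u[15]) = (u[0], u[1]) = (12, 34) (two consecutive terms determine the rest), the sequence is periodic with period 14.

14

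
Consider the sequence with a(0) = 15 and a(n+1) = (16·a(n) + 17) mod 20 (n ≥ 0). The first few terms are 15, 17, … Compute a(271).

17

a(0) = 15, a(1) = 17, a(2) = 9, a(3) = 1, a(4) = 13, a(5) = 5, a(6) = 17.
Since a(6) = a(1) = 17, the sequence is eventually periodic: after a pre-period of length 1 it cycles with period 5.
For n ≥ 1, a(n) depends only on (n - 1) mod 5. (271 - 1) mod 5 = 0, so a(271) = a(1) = 17.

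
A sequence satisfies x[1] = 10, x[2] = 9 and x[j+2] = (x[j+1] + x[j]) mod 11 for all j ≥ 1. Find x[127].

1

Computing terms: x[1] = 10; x[2] = 9; x[3] = 8; x[4] = 6; x[5] = 3; x[6] = 9; x[7] = 1; x[8] = 10; x[9] = 0; x[10] = 10; x[11] = 10; x[12] = 9.
Since (x[11], x[12]) = (x[1], x[2]) = (10, 9) (two consecutive terms determine the rest), the sequence is periodic with period 10.
So x[127] = x[1 + ((127-1) mod 10)] = x[7] = 1.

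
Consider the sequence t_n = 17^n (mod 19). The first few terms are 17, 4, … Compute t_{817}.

5

Listing terms: t_1 = 17; t_2 = 4; t_3 = 11; t_4 = 16; t_5 = 6; t_6 = 7; t_7 = 5; t_8 = 9; t_9 = 1; t_{10} = 17.
The sequence repeats with period 9.
So t_{817} = t_{1 + ((817-1) mod 9)} = t_7 = 5.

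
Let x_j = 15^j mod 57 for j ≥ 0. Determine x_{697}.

We have x_0 = 1,  x_1 = 15,  x_2 = 54,  x_3 = 12,  x_4 = 9,  x_5 = 21,  x_6 = 30,  x_7 = 51,  x_8 = 24,  x_9 = 18,  x_{10} = 42,  x_{11} = 3,  x_{12} = 45,  x_{13} = 48,  x_{14} = 36,  x_{15} = 27,  x_{16} = 6,  x_{17} = 33,  x_{18} = 39,  x_{19} = 15.
Since x_{19} = x_1 = 15, the sequence is eventually periodic: after a pre-period of length 1 it cycles with period 18.
For j ≥ 1, x_j depends only on (j - 1) mod 18. (697 - 1) mod 18 = 12, so x_{697} = x_{13} = 48.

48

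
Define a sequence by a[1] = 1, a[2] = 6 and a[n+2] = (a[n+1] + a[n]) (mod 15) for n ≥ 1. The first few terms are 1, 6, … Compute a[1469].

14

Listing terms: a[1] = 1,  a[2] = 6,  a[3] = 7,  a[4] = 13,  a[5] = 5,  a[6] = 3,  a[7] = 8,  a[8] = 11,  a[9] = 4,  a[10] = 0,  a[11] = 4,  a[12] = 4,  a[13] = 8,  a[14] = 12,  a[15] = 5,  a[16] = 2,  a[17] = 7,  a[18] = 9,  a[19] = 1,  a[20] = 10,  a[21] = 11,  a[22] = 6,  a[23] = 2,  a[24] = 8,  a[25] = 10,  a[26] = 3,  a[27] = 13,  a[28] = 1,  a[29] = 14,  a[30] = 0,  a[31] = 14,  a[32] = 14,  a[33] = 13,  a[34] = 12,  a[35] = 10,  a[36] = 7,  a[37] = 2,  a[38] = 9,  a[39] = 11,  a[40] = 5,  a[41] = 1,  a[42] = 6.
The sequence repeats with period 40.
(1469 - 1) mod 40 = 28, so a[1469] = a[29] = 14.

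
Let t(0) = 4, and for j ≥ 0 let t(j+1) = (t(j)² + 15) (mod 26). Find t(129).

19

t(0) = 4; t(1) = 5; t(2) = 14; t(3) = 3; t(4) = 24; t(5) = 19; t(6) = 12; t(7) = 3.
Since t(7) = t(3) = 3, the sequence is eventually periodic: after a pre-period of length 3 it cycles with period 4.
For j ≥ 3, t(j) depends only on (j - 3) mod 4. (129 - 3) mod 4 = 2, so t(129) = t(5) = 19.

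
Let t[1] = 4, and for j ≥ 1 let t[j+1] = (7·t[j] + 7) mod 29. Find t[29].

We have t[1] = 4,  t[2] = 6,  t[3] = 20,  t[4] = 2,  t[5] = 21,  t[6] = 9,  t[7] = 12,  t[8] = 4.
The sequence repeats with period 7.
(29 - 1) mod 7 = 0, so t[29] = t[1] = 4.

4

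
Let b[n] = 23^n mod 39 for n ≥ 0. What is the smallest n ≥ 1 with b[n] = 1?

b[0] = 1; b[1] = 23; b[2] = 22; b[3] = 38; b[4] = 16; b[5] = 17; b[6] = 1.
The sequence repeats with period 6.
The value 1 next appears (with n ≥ 1) at b[6].

6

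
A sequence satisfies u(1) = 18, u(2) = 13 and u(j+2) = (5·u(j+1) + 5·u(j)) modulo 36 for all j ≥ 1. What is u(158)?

25

u(1) = 18; u(2) = 13; u(3) = 11; u(4) = 12; u(5) = 7; u(6) = 23; u(7) = 6; u(8) = 1; u(9) = 35; u(10) = 0; u(11) = 31; u(12) = 11; u(13) = 30; u(14) = 25; u(15) = 23; u(16) = 24; u(17) = 19; u(18) = 35; u(19) = 18; u(20) = 13.
Since (u(19), u(20)) = (u(1), u(2)) = (18, 13) (two consecutive terms determine the rest), the sequence is periodic with period 18.
(158 - 1) mod 18 = 13, so u(158) = u(14) = 25.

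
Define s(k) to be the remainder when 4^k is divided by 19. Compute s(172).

Listing terms: s(1) = 4; s(2) = 16; s(3) = 7; s(4) = 9; s(5) = 17; s(6) = 11; s(7) = 6; s(8) = 5; s(9) = 1; s(10) = 4.
The sequence repeats with period 9.
So s(172) = s(1 + ((172-1) mod 9)) = s(1) = 4.

4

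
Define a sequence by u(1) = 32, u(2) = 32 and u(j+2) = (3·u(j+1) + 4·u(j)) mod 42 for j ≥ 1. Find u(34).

Listing terms: u(1) = 32; u(2) = 32; u(3) = 14; u(4) = 2; u(5) = 20; u(6) = 26; u(7) = 32; u(8) = 32.
Since (u(7), u(8)) = (u(1), u(2)) = (32, 32) (two consecutive terms determine the rest), the sequence is periodic with period 6.
So u(34) = u(1 + ((34-1) mod 6)) = u(4) = 2.

2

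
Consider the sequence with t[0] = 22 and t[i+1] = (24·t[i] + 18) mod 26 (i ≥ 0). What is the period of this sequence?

12

We have t[0] = 22, t[1] = 0, t[2] = 18, t[3] = 8, t[4] = 2, t[5] = 14, t[6] = 16, t[7] = 12, t[8] = 20, t[9] = 4, t[10] = 10, t[11] = 24, t[12] = 22.
The sequence repeats with period 12.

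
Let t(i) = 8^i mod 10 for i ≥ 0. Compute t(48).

6

t(0) = 1,  t(1) = 8,  t(2) = 4,  t(3) = 2,  t(4) = 6,  t(5) = 8.
Since t(5) = t(1) = 8, the sequence is eventually periodic: after a pre-period of length 1 it cycles with period 4.
For i ≥ 1, t(i) depends only on (i - 1) mod 4. (48 - 1) mod 4 = 3, so t(48) = t(4) = 6.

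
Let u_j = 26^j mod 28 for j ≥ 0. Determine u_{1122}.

8

u_0 = 1, u_1 = 26, u_2 = 4, u_3 = 20, u_4 = 16, u_5 = 24, u_6 = 8, u_7 = 12, u_8 = 4.
Since u_8 = u_2 = 4, the sequence is eventually periodic: after a pre-period of length 2 it cycles with period 6.
For j ≥ 2, u_j depends only on (j - 2) mod 6. (1122 - 2) mod 6 = 4, so u_{1122} = u_6 = 8.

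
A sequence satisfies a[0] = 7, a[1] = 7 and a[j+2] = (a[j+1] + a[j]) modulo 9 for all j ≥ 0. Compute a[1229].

We have a[0] = 7; a[1] = 7; a[2] = 5; a[3] = 3; a[4] = 8; a[5] = 2; a[6] = 1; a[7] = 3; a[8] = 4; a[9] = 7; a[10] = 2; a[11] = 0; a[12] = 2; a[13] = 2; a[14] = 4; a[15] = 6; a[16] = 1; a[17] = 7; a[18] = 8; a[19] = 6; a[20] = 5; a[21] = 2; a[22] = 7; a[23] = 0; a[24] = 7; a[25] = 7.
Since (a[24], a[25]) = (a[0], a[1]) = (7, 7) (two consecutive terms determine the rest), the sequence is periodic with period 24.
(1229 - 0) mod 24 = 5, so a[1229] = a[5] = 2.

2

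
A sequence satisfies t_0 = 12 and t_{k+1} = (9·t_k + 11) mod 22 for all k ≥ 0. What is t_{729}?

t_0 = 12, t_1 = 9, t_2 = 4, t_3 = 3, t_4 = 16, t_5 = 1, t_6 = 20, t_7 = 15, t_8 = 14, t_9 = 5, t_{10} = 12.
Since t_{10} = t_0 = 12, the sequence is periodic with period 10.
So t_{729} = t_{0 + ((729-0) mod 10)} = t_9 = 5.

5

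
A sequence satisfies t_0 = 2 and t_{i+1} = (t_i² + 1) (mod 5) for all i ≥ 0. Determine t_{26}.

1

We have t_0 = 2, t_1 = 0, t_2 = 1, t_3 = 2.
Since t_3 = t_0 = 2, the sequence is periodic with period 3.
(26 - 0) mod 3 = 2, so t_{26} = t_2 = 1.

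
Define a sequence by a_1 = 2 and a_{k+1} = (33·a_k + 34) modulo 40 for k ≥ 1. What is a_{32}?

16

Listing terms: a_1 = 2,  a_2 = 20,  a_3 = 14,  a_4 = 16,  a_5 = 2.
The sequence repeats with period 4.
(32 - 1) mod 4 = 3, so a_{32} = a_4 = 16.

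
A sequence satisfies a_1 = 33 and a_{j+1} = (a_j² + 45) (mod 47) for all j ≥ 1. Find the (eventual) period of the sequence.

11

Listing terms: a_1 = 33; a_2 = 6; a_3 = 34; a_4 = 26; a_5 = 16; a_6 = 19; a_7 = 30; a_8 = 5; a_9 = 23; a_{10} = 10; a_{11} = 4; a_{12} = 14; a_{13} = 6.
Since a_{13} = a_2 = 6, the sequence is eventually periodic: after a pre-period of length 1 it cycles with period 11.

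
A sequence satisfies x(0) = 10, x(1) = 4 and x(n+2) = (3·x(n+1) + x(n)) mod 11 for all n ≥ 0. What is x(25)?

Listing terms: x(0) = 10; x(1) = 4; x(2) = 0; x(3) = 4; x(4) = 1; x(5) = 7; x(6) = 0; x(7) = 7; x(8) = 10; x(9) = 4.
The sequence repeats with period 8.
(25 - 0) mod 8 = 1, so x(25) = x(1) = 4.

4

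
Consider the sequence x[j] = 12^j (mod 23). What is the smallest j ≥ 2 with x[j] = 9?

Listing terms: x[1] = 12; x[2] = 6; x[3] = 3; x[4] = 13; x[5] = 18; x[6] = 9; x[7] = 16; x[8] = 8; x[9] = 4; x[10] = 2; x[11] = 1; x[12] = 12.
The sequence repeats with period 11.
The value 9 first appears (with j ≥ 2) at x[6].

6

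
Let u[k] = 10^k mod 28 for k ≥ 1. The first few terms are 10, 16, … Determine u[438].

Computing terms: u[1] = 10, u[2] = 16, u[3] = 20, u[4] = 4, u[5] = 12, u[6] = 8, u[7] = 24, u[8] = 16.
Since u[8] = u[2] = 16, the sequence is eventually periodic: after a pre-period of length 1 it cycles with period 6.
For k ≥ 2, u[k] depends only on (k - 2) mod 6. (438 - 2) mod 6 = 4, so u[438] = u[6] = 8.

8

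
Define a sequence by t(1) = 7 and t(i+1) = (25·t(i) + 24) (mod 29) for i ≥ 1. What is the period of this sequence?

7

We have t(1) = 7; t(2) = 25; t(3) = 11; t(4) = 9; t(5) = 17; t(6) = 14; t(7) = 26; t(8) = 7.
Since t(8) = t(1) = 7, the sequence is periodic with period 7.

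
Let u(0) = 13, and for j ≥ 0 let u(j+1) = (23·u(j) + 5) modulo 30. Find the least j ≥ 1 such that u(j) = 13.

4

u(0) = 13,  u(1) = 4,  u(2) = 7,  u(3) = 16,  u(4) = 13.
The sequence repeats with period 4.
The value 13 next appears (with j ≥ 1) at u(4).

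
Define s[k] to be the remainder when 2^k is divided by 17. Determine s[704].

Listing terms: s[1] = 2, s[2] = 4, s[3] = 8, s[4] = 16, s[5] = 15, s[6] = 13, s[7] = 9, s[8] = 1, s[9] = 2.
Since s[9] = s[1] = 2, the sequence is periodic with period 8.
(704 - 1) mod 8 = 7, so s[704] = s[8] = 1.

1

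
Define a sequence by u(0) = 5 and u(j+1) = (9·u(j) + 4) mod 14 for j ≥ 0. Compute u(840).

5

We have u(0) = 5, u(1) = 7, u(2) = 11, u(3) = 5.
Since u(3) = u(0) = 5, the sequence is periodic with period 3.
So u(840) = u(0 + ((840-0) mod 3)) = u(0) = 5.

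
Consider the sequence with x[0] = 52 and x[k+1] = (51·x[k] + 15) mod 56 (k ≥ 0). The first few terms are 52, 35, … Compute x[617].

Computing terms: x[0] = 52; x[1] = 35; x[2] = 8; x[3] = 31; x[4] = 28; x[5] = 43; x[6] = 24; x[7] = 7; x[8] = 36; x[9] = 3; x[10] = 0; x[11] = 15; x[12] = 52.
Since x[12] = x[0] = 52, the sequence is periodic with period 12.
So x[617] = x[0 + ((617-0) mod 12)] = x[5] = 43.

43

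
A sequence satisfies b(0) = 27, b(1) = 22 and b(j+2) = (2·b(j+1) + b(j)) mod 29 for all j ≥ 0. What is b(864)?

22

Computing terms: b(0) = 27; b(1) = 22; b(2) = 13; b(3) = 19; b(4) = 22; b(5) = 5; b(6) = 3; b(7) = 11; b(8) = 25; b(9) = 3; b(10) = 2; b(11) = 7; b(12) = 16; b(13) = 10; b(14) = 7; b(15) = 24; b(16) = 26; b(17) = 18; b(18) = 4; b(19) = 26; b(20) = 27; b(21) = 22.
The sequence repeats with period 20.
(864 - 0) mod 20 = 4, so b(864) = b(4) = 22.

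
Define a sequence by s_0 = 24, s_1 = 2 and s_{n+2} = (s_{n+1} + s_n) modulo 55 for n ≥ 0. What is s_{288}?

24

Computing terms: s_0 = 24; s_1 = 2; s_2 = 26; s_3 = 28; s_4 = 54; s_5 = 27; s_6 = 26; s_7 = 53; s_8 = 24; s_9 = 22; s_{10} = 46; s_{11} = 13; s_{12} = 4; s_{13} = 17; s_{14} = 21; s_{15} = 38; s_{16} = 4; s_{17} = 42; s_{18} = 46; s_{19} = 33; s_{20} = 24; s_{21} = 2.
The sequence repeats with period 20.
So s_{288} = s_{0 + ((288-0) mod 20)} = s_8 = 24.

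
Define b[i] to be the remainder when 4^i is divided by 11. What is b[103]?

Computing terms: b[0] = 1; b[1] = 4; b[2] = 5; b[3] = 9; b[4] = 3; b[5] = 1.
Since b[5] = b[0] = 1, the sequence is periodic with period 5.
(103 - 0) mod 5 = 3, so b[103] = b[3] = 9.

9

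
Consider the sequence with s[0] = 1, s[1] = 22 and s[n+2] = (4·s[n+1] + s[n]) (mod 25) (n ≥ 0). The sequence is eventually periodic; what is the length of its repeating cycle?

Computing terms: s[0] = 1, s[1] = 22, s[2] = 14, s[3] = 3, s[4] = 1, s[5] = 7, s[6] = 4, s[7] = 23, s[8] = 21, s[9] = 7, s[10] = 24, s[11] = 3, s[12] = 11, s[13] = 22, s[14] = 24, s[15] = 18, s[16] = 21, s[17] = 2, s[18] = 4, s[19] = 18, s[20] = 1, s[21] = 22.
Since (s[20], s[21]) = (s[0], s[1]) = (1, 22) (two consecutive terms determine the rest), the sequence is periodic with period 20.

20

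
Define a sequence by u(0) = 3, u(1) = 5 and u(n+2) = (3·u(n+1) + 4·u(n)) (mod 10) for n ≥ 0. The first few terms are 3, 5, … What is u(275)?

7

Listing terms: u(0) = 3, u(1) = 5, u(2) = 7, u(3) = 1, u(4) = 1, u(5) = 7, u(6) = 5, u(7) = 3, u(8) = 9, u(9) = 9, u(10) = 3, u(11) = 5.
Since (u(10), u(11)) = (u(0), u(1)) = (3, 5) (two consecutive terms determine the rest), the sequence is periodic with period 10.
(275 - 0) mod 10 = 5, so u(275) = u(5) = 7.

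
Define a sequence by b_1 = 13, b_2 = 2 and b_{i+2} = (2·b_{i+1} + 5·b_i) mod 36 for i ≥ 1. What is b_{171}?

33

Computing terms: b_1 = 13, b_2 = 2, b_3 = 33, b_4 = 4, b_5 = 29, b_6 = 6, b_7 = 13, b_8 = 20, b_9 = 33, b_{10} = 22, b_{11} = 29, b_{12} = 24, b_{13} = 13, b_{14} = 2.
Since (b_{13}, b_{14}) = (b_1, b_2) = (13, 2) (two consecutive terms determine the rest), the sequence is periodic with period 12.
So b_{171} = b_{1 + ((171-1) mod 12)} = b_3 = 33.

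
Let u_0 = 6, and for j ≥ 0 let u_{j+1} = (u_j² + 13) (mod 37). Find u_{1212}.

6

Listing terms: u_0 = 6,  u_1 = 12,  u_2 = 9,  u_3 = 20,  u_4 = 6.
The sequence repeats with period 4.
(1212 - 0) mod 4 = 0, so u_{1212} = u_0 = 6.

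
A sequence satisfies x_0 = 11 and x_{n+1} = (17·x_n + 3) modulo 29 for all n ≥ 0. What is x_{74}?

We have x_0 = 11,  x_1 = 16,  x_2 = 14,  x_3 = 9,  x_4 = 11.
Since x_4 = x_0 = 11, the sequence is periodic with period 4.
(74 - 0) mod 4 = 2, so x_{74} = x_2 = 14.

14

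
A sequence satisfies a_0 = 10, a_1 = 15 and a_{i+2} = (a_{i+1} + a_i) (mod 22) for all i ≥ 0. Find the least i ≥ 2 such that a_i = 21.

4

We have a_0 = 10,  a_1 = 15,  a_2 = 3,  a_3 = 18,  a_4 = 21,  a_5 = 17,  a_6 = 16,  a_7 = 11,  a_8 = 5,  a_9 = 16,  a_{10} = 21,  a_{11} = 15,  a_{12} = 14,  a_{13} = 7,  a_{14} = 21,  a_{15} = 6,  a_{16} = 5,  a_{17} = 11,  a_{18} = 16,  a_{19} = 5,  a_{20} = 21,  a_{21} = 4,  a_{22} = 3,  a_{23} = 7,  a_{24} = 10,  a_{25} = 17,  a_{26} = 5,  a_{27} = 0,  a_{28} = 5,  a_{29} = 5,  a_{30} = 10,  a_{31} = 15.
The sequence repeats with period 30.
The value 21 first appears (with i ≥ 2) at a_4.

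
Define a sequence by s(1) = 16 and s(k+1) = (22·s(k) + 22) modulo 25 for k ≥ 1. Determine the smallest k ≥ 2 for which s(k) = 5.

15

Computing terms: s(1) = 16, s(2) = 24, s(3) = 0, s(4) = 22, s(5) = 6, s(6) = 4, s(7) = 10, s(8) = 17, s(9) = 21, s(10) = 9, s(11) = 20, s(12) = 12, s(13) = 11, s(14) = 14, s(15) = 5, s(16) = 7, s(17) = 1, s(18) = 19, s(19) = 15, s(20) = 2, s(21) = 16.
The sequence repeats with period 20.
The value 5 first appears (with k ≥ 2) at s(15).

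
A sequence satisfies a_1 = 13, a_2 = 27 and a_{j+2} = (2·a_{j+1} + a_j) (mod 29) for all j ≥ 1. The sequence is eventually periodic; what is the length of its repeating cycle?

We have a_1 = 13, a_2 = 27, a_3 = 9, a_4 = 16, a_5 = 12, a_6 = 11, a_7 = 5, a_8 = 21, a_9 = 18, a_{10} = 28, a_{11} = 16, a_{12} = 2, a_{13} = 20, a_{14} = 13, a_{15} = 17, a_{16} = 18, a_{17} = 24, a_{18} = 8, a_{19} = 11, a_{20} = 1, a_{21} = 13, a_{22} = 27.
The sequence repeats with period 20.

20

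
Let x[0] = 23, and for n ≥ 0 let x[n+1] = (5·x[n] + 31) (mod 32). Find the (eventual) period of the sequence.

32

Listing terms: x[0] = 23; x[1] = 18; x[2] = 25; x[3] = 28; x[4] = 11; x[5] = 22; x[6] = 13; x[7] = 0; x[8] = 31; x[9] = 26; x[10] = 1; x[11] = 4; x[12] = 19; x[13] = 30; x[14] = 21; x[15] = 8; x[16] = 7; x[17] = 2; x[18] = 9; x[19] = 12; x[20] = 27; x[21] = 6; x[22] = 29; x[23] = 16; x[24] = 15; x[25] = 10; x[26] = 17; x[27] = 20; x[28] = 3; x[29] = 14; x[30] = 5; x[31] = 24; x[32] = 23.
Since x[32] = x[0] = 23, the sequence is periodic with period 32.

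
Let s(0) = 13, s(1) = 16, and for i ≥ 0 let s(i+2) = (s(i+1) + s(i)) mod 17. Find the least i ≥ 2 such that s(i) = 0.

5

We have s(0) = 13,  s(1) = 16,  s(2) = 12,  s(3) = 11,  s(4) = 6,  s(5) = 0,  s(6) = 6,  s(7) = 6,  s(8) = 12,  s(9) = 1,  s(10) = 13,  s(11) = 14,  s(12) = 10,  s(13) = 7,  s(14) = 0,  s(15) = 7,  s(16) = 7,  s(17) = 14,  s(18) = 4,  s(19) = 1,  s(20) = 5,  s(21) = 6,  s(22) = 11,  s(23) = 0,  s(24) = 11,  s(25) = 11,  s(26) = 5,  s(27) = 16,  s(28) = 4,  s(29) = 3,  s(30) = 7,  s(31) = 10,  s(32) = 0,  s(33) = 10,  s(34) = 10,  s(35) = 3,  s(36) = 13,  s(37) = 16.
The sequence repeats with period 36.
The value 0 first appears (with i ≥ 2) at s(5).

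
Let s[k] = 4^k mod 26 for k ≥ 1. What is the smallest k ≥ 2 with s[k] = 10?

5

Listing terms: s[1] = 4, s[2] = 16, s[3] = 12, s[4] = 22, s[5] = 10, s[6] = 14, s[7] = 4.
The sequence repeats with period 6.
The value 10 first appears (with k ≥ 2) at s[5].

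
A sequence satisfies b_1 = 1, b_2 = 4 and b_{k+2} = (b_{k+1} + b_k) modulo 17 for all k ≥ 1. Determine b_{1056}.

Listing terms: b_1 = 1, b_2 = 4, b_3 = 5, b_4 = 9, b_5 = 14, b_6 = 6, b_7 = 3, b_8 = 9, b_9 = 12, b_{10} = 4, b_{11} = 16, b_{12} = 3, b_{13} = 2, b_{14} = 5, b_{15} = 7, b_{16} = 12, b_{17} = 2, b_{18} = 14, b_{19} = 16, b_{20} = 13, b_{21} = 12, b_{22} = 8, b_{23} = 3, b_{24} = 11, b_{25} = 14, b_{26} = 8, b_{27} = 5, b_{28} = 13, b_{29} = 1, b_{30} = 14, b_{31} = 15, b_{32} = 12, b_{33} = 10, b_{34} = 5, b_{35} = 15, b_{36} = 3, b_{37} = 1, b_{38} = 4.
Since (b_{37}, b_{38}) = (b_1, b_2) = (1, 4) (two consecutive terms determine the rest), the sequence is periodic with period 36.
(1056 - 1) mod 36 = 11, so b_{1056} = b_{12} = 3.

3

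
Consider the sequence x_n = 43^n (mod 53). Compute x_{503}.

Listing terms: x_0 = 1; x_1 = 43; x_2 = 47; x_3 = 7; x_4 = 36; x_5 = 11; x_6 = 49; x_7 = 40; x_8 = 24; x_9 = 25; x_{10} = 15; x_{11} = 9; x_{12} = 16; x_{13} = 52; x_{14} = 10; x_{15} = 6; x_{16} = 46; x_{17} = 17; x_{18} = 42; x_{19} = 4; x_{20} = 13; x_{21} = 29; x_{22} = 28; x_{23} = 38; x_{24} = 44; x_{25} = 37; x_{26} = 1.
The sequence repeats with period 26.
So x_{503} = x_{0 + ((503-0) mod 26)} = x_9 = 25.

25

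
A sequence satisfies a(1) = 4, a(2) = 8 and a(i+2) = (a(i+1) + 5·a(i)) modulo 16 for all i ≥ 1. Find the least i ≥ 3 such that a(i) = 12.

a(1) = 4,  a(2) = 8,  a(3) = 12,  a(4) = 4,  a(5) = 0,  a(6) = 4,  a(7) = 4,  a(8) = 8.
Since (a(7), a(8)) = (a(1), a(2)) = (4, 8) (two consecutive terms determine the rest), the sequence is periodic with period 6.
The value 12 first appears (with i ≥ 3) at a(3).

3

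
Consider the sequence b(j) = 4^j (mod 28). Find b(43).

b(1) = 4, b(2) = 16, b(3) = 8, b(4) = 4.
Since b(4) = b(1) = 4, the sequence is periodic with period 3.
(43 - 1) mod 3 = 0, so b(43) = b(1) = 4.

4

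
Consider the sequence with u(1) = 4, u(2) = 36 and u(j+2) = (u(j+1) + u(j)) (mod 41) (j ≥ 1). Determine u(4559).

13

Computing terms: u(1) = 4, u(2) = 36, u(3) = 40, u(4) = 35, u(5) = 34, u(6) = 28, u(7) = 21, u(8) = 8, u(9) = 29, u(10) = 37, u(11) = 25, u(12) = 21, u(13) = 5, u(14) = 26, u(15) = 31, u(16) = 16, u(17) = 6, u(18) = 22, u(19) = 28, u(20) = 9, u(21) = 37, u(22) = 5, u(23) = 1, u(24) = 6, u(25) = 7, u(26) = 13, u(27) = 20, u(28) = 33, u(29) = 12, u(30) = 4, u(31) = 16, u(32) = 20, u(33) = 36, u(34) = 15, u(35) = 10, u(36) = 25, u(37) = 35, u(38) = 19, u(39) = 13, u(40) = 32, u(41) = 4, u(42) = 36.
Since (u(41), u(42)) = (u(1), u(2)) = (4, 36) (two consecutive terms determine the rest), the sequence is periodic with period 40.
So u(4559) = u(1 + ((4559-1) mod 40)) = u(39) = 13.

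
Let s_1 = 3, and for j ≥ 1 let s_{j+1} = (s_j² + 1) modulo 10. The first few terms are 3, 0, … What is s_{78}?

Listing terms: s_1 = 3, s_2 = 0, s_3 = 1, s_4 = 2, s_5 = 5, s_6 = 6, s_7 = 7, s_8 = 0.
Since s_8 = s_2 = 0, the sequence is eventually periodic: after a pre-period of length 1 it cycles with period 6.
For j ≥ 2, s_j depends only on (j - 2) mod 6. (78 - 2) mod 6 = 4, so s_{78} = s_6 = 6.

6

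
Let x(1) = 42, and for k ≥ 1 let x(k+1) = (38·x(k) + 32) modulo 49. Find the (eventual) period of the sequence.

42

x(1) = 42; x(2) = 11; x(3) = 9; x(4) = 31; x(5) = 34; x(6) = 1; x(7) = 21; x(8) = 46; x(9) = 16; x(10) = 3; x(11) = 48; x(12) = 43; x(13) = 0; x(14) = 32; x(15) = 23; x(16) = 24; x(17) = 13; x(18) = 36; x(19) = 28; x(20) = 18; x(21) = 30; x(22) = 45; x(23) = 27; x(24) = 29; x(25) = 7; x(26) = 4; x(27) = 37; x(28) = 17; x(29) = 41; x(30) = 22; x(31) = 35; x(32) = 39; x(33) = 44; x(34) = 38; x(35) = 6; x(36) = 15; x(37) = 14; x(38) = 25; x(39) = 2; x(40) = 10; x(41) = 20; x(42) = 8; x(43) = 42.
Since x(43) = x(1) = 42, the sequence is periodic with period 42.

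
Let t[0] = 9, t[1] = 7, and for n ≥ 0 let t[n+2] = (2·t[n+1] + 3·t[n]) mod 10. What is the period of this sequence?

t[0] = 9; t[1] = 7; t[2] = 1; t[3] = 3; t[4] = 9; t[5] = 7.
The sequence repeats with period 4.

4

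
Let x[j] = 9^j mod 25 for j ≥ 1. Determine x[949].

14

Computing terms: x[1] = 9, x[2] = 6, x[3] = 4, x[4] = 11, x[5] = 24, x[6] = 16, x[7] = 19, x[8] = 21, x[9] = 14, x[10] = 1, x[11] = 9.
Since x[11] = x[1] = 9, the sequence is periodic with period 10.
So x[949] = x[1 + ((949-1) mod 10)] = x[9] = 14.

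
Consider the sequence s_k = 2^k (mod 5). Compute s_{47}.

3

We have s_1 = 2, s_2 = 4, s_3 = 3, s_4 = 1, s_5 = 2.
Since s_5 = s_1 = 2, the sequence is periodic with period 4.
(47 - 1) mod 4 = 2, so s_{47} = s_3 = 3.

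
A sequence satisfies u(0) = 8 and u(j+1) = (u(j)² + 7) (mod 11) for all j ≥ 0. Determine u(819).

8

We have u(0) = 8; u(1) = 5; u(2) = 10; u(3) = 8.
The sequence repeats with period 3.
So u(819) = u(0 + ((819-0) mod 3)) = u(0) = 8.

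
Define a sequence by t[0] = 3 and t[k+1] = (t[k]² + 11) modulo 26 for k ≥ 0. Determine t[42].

Listing terms: t[0] = 3,  t[1] = 20,  t[2] = 21,  t[3] = 10,  t[4] = 7,  t[5] = 8,  t[6] = 23,  t[7] = 20.
Since t[7] = t[1] = 20, the sequence is eventually periodic: after a pre-period of length 1 it cycles with period 6.
For k ≥ 1, t[k] depends only on (k - 1) mod 6. (42 - 1) mod 6 = 5, so t[42] = t[6] = 23.

23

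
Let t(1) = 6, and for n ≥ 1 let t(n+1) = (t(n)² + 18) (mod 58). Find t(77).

Listing terms: t(1) = 6, t(2) = 54, t(3) = 34, t(4) = 14, t(5) = 40, t(6) = 52, t(7) = 54.
Since t(7) = t(2) = 54, the sequence is eventually periodic: after a pre-period of length 1 it cycles with period 5.
For n ≥ 2, t(n) depends only on (n - 2) mod 5. (77 - 2) mod 5 = 0, so t(77) = t(2) = 54.

54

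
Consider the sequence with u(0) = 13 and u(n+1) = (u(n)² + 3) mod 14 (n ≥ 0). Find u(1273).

10

u(0) = 13, u(1) = 4, u(2) = 5, u(3) = 0, u(4) = 3, u(5) = 12, u(6) = 7, u(7) = 10, u(8) = 5.
Since u(8) = u(2) = 5, the sequence is eventually periodic: after a pre-period of length 2 it cycles with period 6.
For n ≥ 2, u(n) depends only on (n - 2) mod 6. (1273 - 2) mod 6 = 5, so u(1273) = u(7) = 10.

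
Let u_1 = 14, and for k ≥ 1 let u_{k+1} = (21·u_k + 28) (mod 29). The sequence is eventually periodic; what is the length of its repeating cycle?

28

u_1 = 14, u_2 = 3, u_3 = 4, u_4 = 25, u_5 = 2, u_6 = 12, u_7 = 19, u_8 = 21, u_9 = 5, u_{10} = 17, u_{11} = 8, u_{12} = 22, u_{13} = 26, u_{14} = 23, u_{15} = 18, u_{16} = 0, u_{17} = 28, u_{18} = 7, u_{19} = 1, u_{20} = 20, u_{21} = 13, u_{22} = 11, u_{23} = 27, u_{24} = 15, u_{25} = 24, u_{26} = 10, u_{27} = 6, u_{28} = 9, u_{29} = 14.
Since u_{29} = u_1 = 14, the sequence is periodic with period 28.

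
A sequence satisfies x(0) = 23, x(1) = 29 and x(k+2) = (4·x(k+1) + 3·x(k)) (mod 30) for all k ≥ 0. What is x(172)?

23

Computing terms: x(0) = 23, x(1) = 29, x(2) = 5, x(3) = 17, x(4) = 23, x(5) = 23, x(6) = 11, x(7) = 23, x(8) = 5, x(9) = 29, x(10) = 11, x(11) = 11, x(12) = 17, x(13) = 11, x(14) = 5, x(15) = 23, x(16) = 17, x(17) = 17, x(18) = 29, x(19) = 17, x(20) = 5, x(21) = 11, x(22) = 29, x(23) = 29, x(24) = 23, x(25) = 29.
The sequence repeats with period 24.
So x(172) = x(0 + ((172-0) mod 24)) = x(4) = 23.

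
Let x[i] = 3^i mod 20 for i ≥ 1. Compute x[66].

We have x[1] = 3,  x[2] = 9,  x[3] = 7,  x[4] = 1,  x[5] = 3.
The sequence repeats with period 4.
(66 - 1) mod 4 = 1, so x[66] = x[2] = 9.

9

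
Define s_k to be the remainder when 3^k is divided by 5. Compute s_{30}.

4

Computing terms: s_1 = 3; s_2 = 4; s_3 = 2; s_4 = 1; s_5 = 3.
Since s_5 = s_1 = 3, the sequence is periodic with period 4.
(30 - 1) mod 4 = 1, so s_{30} = s_2 = 4.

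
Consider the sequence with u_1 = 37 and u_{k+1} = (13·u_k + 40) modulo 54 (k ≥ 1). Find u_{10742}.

47

Listing terms: u_1 = 37, u_2 = 35, u_3 = 9, u_4 = 49, u_5 = 29, u_6 = 39, u_7 = 7, u_8 = 23, u_9 = 15, u_{10} = 19, u_{11} = 17, u_{12} = 45, u_{13} = 31, u_{14} = 11, u_{15} = 21, u_{16} = 43, u_{17} = 5, u_{18} = 51, u_{19} = 1, u_{20} = 53, u_{21} = 27, u_{22} = 13, u_{23} = 47, u_{24} = 3, u_{25} = 25, u_{26} = 41, u_{27} = 33, u_{28} = 37.
Since u_{28} = u_1 = 37, the sequence is periodic with period 27.
(10742 - 1) mod 27 = 22, so u_{10742} = u_{23} = 47.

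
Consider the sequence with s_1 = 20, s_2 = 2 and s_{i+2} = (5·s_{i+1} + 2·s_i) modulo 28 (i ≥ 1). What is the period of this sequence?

48

We have s_1 = 20, s_2 = 2, s_3 = 22, s_4 = 2, s_5 = 26, s_6 = 22, s_7 = 22, s_8 = 14, s_9 = 2, s_{10} = 10, s_{11} = 26, s_{12} = 10, s_{13} = 18, s_{14} = 26, s_{15} = 26, s_{16} = 14, s_{17} = 10, s_{18} = 22, s_{19} = 18, s_{20} = 22, s_{21} = 6, s_{22} = 18, s_{23} = 18, s_{24} = 14, s_{25} = 22, s_{26} = 26, s_{27} = 6, s_{28} = 26, s_{29} = 2, s_{30} = 6, s_{31} = 6, s_{32} = 14, s_{33} = 26, s_{34} = 18, s_{35} = 2, s_{36} = 18, s_{37} = 10, s_{38} = 2, s_{39} = 2, s_{40} = 14, s_{41} = 18, s_{42} = 6, s_{43} = 10, s_{44} = 6, s_{45} = 22, s_{46} = 10, s_{47} = 10, s_{48} = 14, s_{49} = 6, s_{50} = 2, s_{51} = 22.
Since (s_{50}, s_{51}) = (s_2, s_3) = (2, 22) (two consecutive terms determine the rest), the sequence is eventually periodic: after a pre-period of length 1 it cycles with period 48.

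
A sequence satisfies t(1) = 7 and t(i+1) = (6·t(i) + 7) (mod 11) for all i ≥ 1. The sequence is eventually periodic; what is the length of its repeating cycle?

10

Computing terms: t(1) = 7, t(2) = 5, t(3) = 4, t(4) = 9, t(5) = 6, t(6) = 10, t(7) = 1, t(8) = 2, t(9) = 8, t(10) = 0, t(11) = 7.
The sequence repeats with period 10.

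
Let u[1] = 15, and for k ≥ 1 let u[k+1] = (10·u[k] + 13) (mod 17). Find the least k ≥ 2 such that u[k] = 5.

11

u[1] = 15, u[2] = 10, u[3] = 11, u[4] = 4, u[5] = 2, u[6] = 16, u[7] = 3, u[8] = 9, u[9] = 1, u[10] = 6, u[11] = 5, u[12] = 12, u[13] = 14, u[14] = 0, u[15] = 13, u[16] = 7, u[17] = 15.
The sequence repeats with period 16.
The value 5 first appears (with k ≥ 2) at u[11].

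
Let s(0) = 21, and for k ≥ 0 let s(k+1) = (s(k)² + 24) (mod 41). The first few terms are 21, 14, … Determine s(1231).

23

Listing terms: s(0) = 21,  s(1) = 14,  s(2) = 15,  s(3) = 3,  s(4) = 33,  s(5) = 6,  s(6) = 19,  s(7) = 16,  s(8) = 34,  s(9) = 32,  s(10) = 23,  s(11) = 20,  s(12) = 14.
Since s(12) = s(1) = 14, the sequence is eventually periodic: after a pre-period of length 1 it cycles with period 11.
For k ≥ 1, s(k) depends only on (k - 1) mod 11. (1231 - 1) mod 11 = 9, so s(1231) = s(10) = 23.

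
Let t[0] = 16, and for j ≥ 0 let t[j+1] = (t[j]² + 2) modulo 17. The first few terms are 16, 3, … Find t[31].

Listing terms: t[0] = 16,  t[1] = 3,  t[2] = 11,  t[3] = 4,  t[4] = 1,  t[5] = 3.
Since t[5] = t[1] = 3, the sequence is eventually periodic: after a pre-period of length 1 it cycles with period 4.
For j ≥ 1, t[j] depends only on (j - 1) mod 4. (31 - 1) mod 4 = 2, so t[31] = t[3] = 4.

4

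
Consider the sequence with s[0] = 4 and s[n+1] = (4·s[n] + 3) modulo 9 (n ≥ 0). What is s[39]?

4

s[0] = 4,  s[1] = 1,  s[2] = 7,  s[3] = 4.
Since s[3] = s[0] = 4, the sequence is periodic with period 3.
So s[39] = s[0 + ((39-0) mod 3)] = s[0] = 4.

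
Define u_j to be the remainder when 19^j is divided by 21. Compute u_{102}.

Listing terms: u_0 = 1, u_1 = 19, u_2 = 4, u_3 = 13, u_4 = 16, u_5 = 10, u_6 = 1.
Since u_6 = u_0 = 1, the sequence is periodic with period 6.
(102 - 0) mod 6 = 0, so u_{102} = u_0 = 1.

1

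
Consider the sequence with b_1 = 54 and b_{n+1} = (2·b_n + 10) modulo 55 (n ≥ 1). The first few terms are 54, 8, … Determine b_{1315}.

We have b_1 = 54,  b_2 = 8,  b_3 = 26,  b_4 = 7,  b_5 = 24,  b_6 = 3,  b_7 = 16,  b_8 = 42,  b_9 = 39,  b_{10} = 33,  b_{11} = 21,  b_{12} = 52,  b_{13} = 4,  b_{14} = 18,  b_{15} = 46,  b_{16} = 47,  b_{17} = 49,  b_{18} = 53,  b_{19} = 6,  b_{20} = 22,  b_{21} = 54.
The sequence repeats with period 20.
(1315 - 1) mod 20 = 14, so b_{1315} = b_{15} = 46.

46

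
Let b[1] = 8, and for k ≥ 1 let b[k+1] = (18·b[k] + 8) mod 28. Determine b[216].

0

b[1] = 8; b[2] = 12; b[3] = 0; b[4] = 8.
The sequence repeats with period 3.
(216 - 1) mod 3 = 2, so b[216] = b[3] = 0.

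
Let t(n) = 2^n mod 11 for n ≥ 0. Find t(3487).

7

Listing terms: t(0) = 1; t(1) = 2; t(2) = 4; t(3) = 8; t(4) = 5; t(5) = 10; t(6) = 9; t(7) = 7; t(8) = 3; t(9) = 6; t(10) = 1.
Since t(10) = t(0) = 1, the sequence is periodic with period 10.
(3487 - 0) mod 10 = 7, so t(3487) = t(7) = 7.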